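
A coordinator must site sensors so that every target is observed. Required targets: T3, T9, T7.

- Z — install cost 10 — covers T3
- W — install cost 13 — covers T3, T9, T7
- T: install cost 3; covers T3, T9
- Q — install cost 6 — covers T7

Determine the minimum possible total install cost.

9

Choose T and Q: together they cover T3, T9, T7 — every target.
Total install cost: 3 + 6 = 9.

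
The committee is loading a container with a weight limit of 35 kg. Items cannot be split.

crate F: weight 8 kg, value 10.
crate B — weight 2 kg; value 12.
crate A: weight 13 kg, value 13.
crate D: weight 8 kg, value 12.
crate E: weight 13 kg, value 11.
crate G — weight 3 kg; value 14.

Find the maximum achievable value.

61

Treat it as a binary knapsack problem.
Allowing fractional choices, the relaxed optimum would be about 61.8, but items are indivisible.
crate F + crate B + crate A + crate D + crate G: weight 8 + 2 + 13 + 8 + 3 = 34 ≤ 35, value 10 + 12 + 13 + 12 + 14 = 61.
crate F + crate B + crate D + crate E + crate G: weight 8 + 2 + 8 + 13 + 3 = 34 ≤ 35, value 10 + 12 + 12 + 11 + 14 = 59.
Best is crate F, crate B, crate A, crate D, and crate G with total value 61.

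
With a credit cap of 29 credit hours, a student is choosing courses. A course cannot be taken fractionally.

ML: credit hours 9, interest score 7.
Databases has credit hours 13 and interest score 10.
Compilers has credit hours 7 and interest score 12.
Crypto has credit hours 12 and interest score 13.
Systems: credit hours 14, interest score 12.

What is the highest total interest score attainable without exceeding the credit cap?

Allowing fractional choices, the relaxed optimum would be about 33.6, but courses are indivisible.
ML + Databases + Compilers: credit hours 9 + 13 + 7 = 29 ≤ 29, interest score 7 + 10 + 12 = 29.
ML + Compilers + Crypto: credit hours 9 + 7 + 12 = 28 ≤ 29, interest score 7 + 12 + 13 = 32.
Compilers + Crypto: credit hours 7 + 12 = 19 ≤ 29, interest score 12 + 13 = 25.
Best is ML, Compilers, and Crypto with total interest score 32.

32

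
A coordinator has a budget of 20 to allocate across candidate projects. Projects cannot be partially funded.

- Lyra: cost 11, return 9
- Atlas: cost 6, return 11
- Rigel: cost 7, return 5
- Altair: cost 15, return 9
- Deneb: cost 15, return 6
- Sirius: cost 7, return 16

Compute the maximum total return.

Lyra + Sirius: cost 11 + 7 = 18 ≤ 20, return 9 + 16 = 25.
Atlas + Sirius: cost 6 + 7 = 13 ≤ 20, return 11 + 16 = 27.
Atlas + Rigel + Sirius: cost 6 + 7 + 7 = 20 ≤ 20, return 11 + 5 + 16 = 32.
Best is Atlas, Rigel, and Sirius with total return 32.

32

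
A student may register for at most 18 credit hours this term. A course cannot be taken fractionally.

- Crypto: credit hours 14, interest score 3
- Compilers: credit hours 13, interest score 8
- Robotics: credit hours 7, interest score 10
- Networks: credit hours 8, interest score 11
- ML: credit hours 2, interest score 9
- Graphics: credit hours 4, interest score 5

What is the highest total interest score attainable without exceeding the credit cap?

Allowing fractional choices, the relaxed optimum would be about 31.2, but courses are indivisible.
Robotics + ML + Graphics: credit hours 7 + 2 + 4 = 13 ≤ 18, interest score 10 + 9 + 5 = 24.
Networks + ML + Graphics: credit hours 8 + 2 + 4 = 14 ≤ 18, interest score 11 + 9 + 5 = 25.
Robotics + Networks + ML: credit hours 7 + 8 + 2 = 17 ≤ 18, interest score 10 + 11 + 9 = 30.
Best is Robotics, Networks, and ML with total interest score 30.

30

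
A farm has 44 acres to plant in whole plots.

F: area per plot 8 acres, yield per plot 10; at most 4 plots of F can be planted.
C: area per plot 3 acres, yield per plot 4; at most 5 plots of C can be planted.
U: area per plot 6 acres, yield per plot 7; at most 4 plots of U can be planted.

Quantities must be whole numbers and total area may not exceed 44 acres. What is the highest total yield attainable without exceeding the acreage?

Take 4×F and 4×C: area 44 ≤ 44, yield 4·10 + 4·4 = 56.
No other integer combination yields more.

56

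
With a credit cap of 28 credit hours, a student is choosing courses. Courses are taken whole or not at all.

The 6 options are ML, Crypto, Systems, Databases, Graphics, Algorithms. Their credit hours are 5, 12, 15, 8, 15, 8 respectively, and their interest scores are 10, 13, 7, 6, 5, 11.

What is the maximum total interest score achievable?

34

Allowing fractional choices, the relaxed optimum would be about 36.2, but courses are indivisible.
ML + Crypto + Databases: credit hours 5 + 12 + 8 = 25 ≤ 28, interest score 10 + 13 + 6 = 29.
ML + Crypto + Algorithms: credit hours 5 + 12 + 8 = 25 ≤ 28, interest score 10 + 13 + 11 = 34.
Crypto + Databases + Algorithms: credit hours 12 + 8 + 8 = 28 ≤ 28, interest score 13 + 6 + 11 = 30.
Best is ML, Crypto, and Algorithms with total interest score 34.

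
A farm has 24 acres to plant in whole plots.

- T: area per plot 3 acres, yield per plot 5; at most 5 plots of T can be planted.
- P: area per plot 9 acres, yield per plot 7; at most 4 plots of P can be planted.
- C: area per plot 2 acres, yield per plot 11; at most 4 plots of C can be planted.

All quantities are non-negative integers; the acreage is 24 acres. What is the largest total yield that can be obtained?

4×T and 4×C: area 20 ≤ 24, yield 4·5 + 4·11 = 64.
5×T and 4×C: area 23 ≤ 24, yield 5·5 + 4·11 = 69.
Best is 69.

69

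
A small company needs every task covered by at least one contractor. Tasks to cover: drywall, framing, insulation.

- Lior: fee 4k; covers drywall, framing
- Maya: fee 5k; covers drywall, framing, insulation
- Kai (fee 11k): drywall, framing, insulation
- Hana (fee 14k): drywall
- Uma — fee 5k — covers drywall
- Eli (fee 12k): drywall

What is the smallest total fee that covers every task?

Maya alone covers drywall, framing, insulation — every task.
Total fee: 5.
No cover costs less than 5.

5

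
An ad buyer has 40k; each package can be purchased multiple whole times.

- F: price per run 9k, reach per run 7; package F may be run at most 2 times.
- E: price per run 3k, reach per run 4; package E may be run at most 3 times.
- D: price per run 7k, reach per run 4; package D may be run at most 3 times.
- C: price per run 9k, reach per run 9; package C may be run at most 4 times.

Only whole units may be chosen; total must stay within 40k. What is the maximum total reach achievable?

40

E has the best ratio (4/3); taking only E gives at most 3×4 = 12 (stopped by the supply cap of 3).
Mixing does better — 1×E and 4×C: price 39 ≤ 40, reach 1·4 + 4·9 = 40.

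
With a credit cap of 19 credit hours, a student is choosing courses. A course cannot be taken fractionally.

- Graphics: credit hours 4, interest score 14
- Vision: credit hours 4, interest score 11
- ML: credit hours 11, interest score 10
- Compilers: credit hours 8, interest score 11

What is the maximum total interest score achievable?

Take Graphics, Vision, and Compilers: credit hours 4 + 4 + 8 = 16 ≤ 19, interest score 14 + 11 + 11 = 36.
No other feasible combination does better.

36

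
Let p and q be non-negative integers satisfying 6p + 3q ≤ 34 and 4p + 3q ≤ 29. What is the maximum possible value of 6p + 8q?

Relaxing integrality, the LP optimum is 77.33 at (p,q) = (0, 9.67), which is not an integer point.
(p,q)=(0,9): 6·0+3·9=27≤34, 4·0+3·9=27≤29, objective 72.
(p,q)=(1,8): 6·1+3·8=30≤34, 4·1+3·8=28≤29, objective 70.
(p,q)=(0,8): 6·0+3·8=24≤34, 4·0+3·8=24≤29, objective 64.
No feasible integer point exceeds 72.

72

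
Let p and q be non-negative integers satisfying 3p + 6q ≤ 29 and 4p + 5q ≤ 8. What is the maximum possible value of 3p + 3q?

(p,q)=(2,0): 3·2+6·0=6≤29, 4·2+5·0=8≤8, objective 6.
(p,q)=(1,0): 3·1+6·0=3≤29, 4·1+5·0=4≤8, objective 3.
No feasible integer point exceeds 6.

6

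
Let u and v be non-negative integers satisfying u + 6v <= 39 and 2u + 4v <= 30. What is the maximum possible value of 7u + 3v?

(u,v)=(15,0): 1·15+6·0=15≤39, 2·15+4·0=30≤30, objective 105.
(u,v)=(14,0): 1·14+6·0=14≤39, 2·14+4·0=28≤30, objective 98.
Maximum is 105 at (u,v)=(15,0).

105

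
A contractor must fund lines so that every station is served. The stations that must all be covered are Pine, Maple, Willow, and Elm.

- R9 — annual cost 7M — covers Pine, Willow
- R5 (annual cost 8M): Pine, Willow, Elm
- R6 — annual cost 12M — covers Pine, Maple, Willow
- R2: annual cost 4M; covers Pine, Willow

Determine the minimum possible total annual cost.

The greedy cost-per-new-station heuristic would pick R2, R5, and R6 for 24, but a cheaper cover exists.
Choose R5 and R6: together they cover Pine, Maple, Willow, Elm — every station.
Total annual cost: 8 + 12 = 20.
No cover costs less than 20.

20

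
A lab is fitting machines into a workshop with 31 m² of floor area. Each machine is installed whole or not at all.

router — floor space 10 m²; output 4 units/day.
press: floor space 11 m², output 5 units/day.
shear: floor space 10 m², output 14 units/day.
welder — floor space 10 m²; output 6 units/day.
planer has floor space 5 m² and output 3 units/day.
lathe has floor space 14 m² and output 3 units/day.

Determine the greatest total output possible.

Allowing fractional choices, the relaxed optimum would be about 25.7, but machines are indivisible.
shear + welder + planer: floor space 10 + 10 + 5 = 25 ≤ 31, output 14 + 6 + 3 = 23.
press + shear + welder: floor space 11 + 10 + 10 = 31 ≤ 31, output 5 + 14 + 6 = 25.
router + shear + welder: floor space 10 + 10 + 10 = 30 ≤ 31, output 4 + 14 + 6 = 24.
Best is press, shear, and welder with total output 25.

25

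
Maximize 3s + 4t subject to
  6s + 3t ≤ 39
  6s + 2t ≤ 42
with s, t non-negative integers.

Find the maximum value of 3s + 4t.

(s,t)=(0,13): 6·0+3·13=39≤39, 6·0+2·13=26≤42, objective 52.
(s,t)=(0,12): 6·0+3·12=36≤39, 6·0+2·12=24≤42, objective 48.
Maximum is 52 at (s,t)=(0,13).

52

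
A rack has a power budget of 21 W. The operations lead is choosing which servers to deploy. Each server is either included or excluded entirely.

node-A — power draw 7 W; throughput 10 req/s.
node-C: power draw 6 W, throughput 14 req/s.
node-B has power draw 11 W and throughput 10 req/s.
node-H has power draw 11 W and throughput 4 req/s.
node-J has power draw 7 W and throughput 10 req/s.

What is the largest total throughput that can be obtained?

34

node-A + node-C + node-J: power draw 7 + 6 + 7 = 20 ≤ 21, throughput 10 + 14 + 10 = 34.
node-A + node-C: power draw 7 + 6 = 13 ≤ 21, throughput 10 + 14 = 24.
node-C + node-J: power draw 6 + 7 = 13 ≤ 21, throughput 14 + 10 = 24.
Best is node-A, node-C, and node-J with total throughput 34.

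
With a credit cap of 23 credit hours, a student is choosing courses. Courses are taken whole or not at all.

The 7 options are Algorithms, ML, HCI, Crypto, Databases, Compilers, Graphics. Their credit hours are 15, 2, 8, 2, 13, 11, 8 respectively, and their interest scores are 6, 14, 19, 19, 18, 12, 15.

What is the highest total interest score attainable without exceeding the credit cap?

67

Take ML, HCI, Crypto, and Graphics: credit hours 2 + 8 + 2 + 8 = 20 ≤ 23, interest score 14 + 19 + 19 + 15 = 67.
No other feasible combination does better.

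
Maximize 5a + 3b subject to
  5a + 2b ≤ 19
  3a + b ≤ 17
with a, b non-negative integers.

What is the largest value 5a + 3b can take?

(a,b)=(0,9): 5·0+2·9=18≤19, 3·0+1·9=9≤17, objective 27.
(a,b)=(0,8): 5·0+2·8=16≤19, 3·0+1·8=8≤17, objective 24.
The best lattice point is (0,9), giving 27.

27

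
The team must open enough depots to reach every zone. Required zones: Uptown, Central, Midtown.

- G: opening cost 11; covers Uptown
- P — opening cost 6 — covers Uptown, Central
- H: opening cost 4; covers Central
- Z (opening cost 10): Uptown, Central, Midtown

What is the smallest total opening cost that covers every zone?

10

This is a weighted set-cover instance.
The greedy cost-per-new-zone heuristic would pick P and Z for 16, but a cheaper cover exists.
Z alone covers Uptown, Central, Midtown — every zone.
Total opening cost: 10.
No cover costs less than 10.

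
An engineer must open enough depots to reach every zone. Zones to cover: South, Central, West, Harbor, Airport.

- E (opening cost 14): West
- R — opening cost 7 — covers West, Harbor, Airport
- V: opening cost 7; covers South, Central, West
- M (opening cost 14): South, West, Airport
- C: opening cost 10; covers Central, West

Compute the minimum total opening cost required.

Choose R and V: together they cover South, Central, West, Harbor, Airport — every zone.
Total opening cost: 7 + 7 = 14.
No cover costs less than 14.

14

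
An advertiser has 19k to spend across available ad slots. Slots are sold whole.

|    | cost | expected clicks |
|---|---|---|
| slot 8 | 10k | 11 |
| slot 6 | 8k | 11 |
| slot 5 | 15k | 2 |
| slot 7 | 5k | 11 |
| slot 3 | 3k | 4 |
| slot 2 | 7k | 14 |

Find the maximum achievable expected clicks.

Allowing fractional choices, the relaxed optimum would be about 34.6, but ad slots are indivisible.
slot 7 + slot 3 + slot 2: cost 5 + 3 + 7 = 15 ≤ 19, expected clicks 11 + 4 + 14 = 29.
slot 6 + slot 3 + slot 2: cost 8 + 3 + 7 = 18 ≤ 19, expected clicks 11 + 4 + 14 = 29.
slot 6 + slot 7 + slot 3: cost 8 + 5 + 3 = 16 ≤ 19, expected clicks 11 + 11 + 4 = 26.
The maximum expected clicks is 29; one optimal choice is slot 7, slot 3, and slot 2.

29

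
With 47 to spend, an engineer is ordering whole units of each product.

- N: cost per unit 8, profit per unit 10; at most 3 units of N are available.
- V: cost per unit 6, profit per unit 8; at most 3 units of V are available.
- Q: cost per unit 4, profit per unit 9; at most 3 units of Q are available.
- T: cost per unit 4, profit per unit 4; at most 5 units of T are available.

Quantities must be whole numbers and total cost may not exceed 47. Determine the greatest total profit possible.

Q has the best ratio (9/4); taking only Q gives at most 3×9 = 27 (stopped by the supply cap of 3).
Mixing does better — 2×N, 3×V, and 3×Q: cost 46 ≤ 47, profit 2·10 + 3·8 + 3·9 = 71.

71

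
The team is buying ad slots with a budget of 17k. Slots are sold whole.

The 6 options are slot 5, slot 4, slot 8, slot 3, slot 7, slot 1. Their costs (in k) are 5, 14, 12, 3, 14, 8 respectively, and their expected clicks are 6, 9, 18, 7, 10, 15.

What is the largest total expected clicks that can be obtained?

28

slot 5 + slot 3 + slot 1: cost 5 + 3 + 8 = 16 ≤ 17, expected clicks 6 + 7 + 15 = 28.
slot 8 + slot 3: cost 12 + 3 = 15 ≤ 17, expected clicks 18 + 7 = 25.
slot 5 + slot 8: cost 5 + 12 = 17 ≤ 17, expected clicks 6 + 18 = 24.
Best is slot 5, slot 3, and slot 1 with total expected clicks 28.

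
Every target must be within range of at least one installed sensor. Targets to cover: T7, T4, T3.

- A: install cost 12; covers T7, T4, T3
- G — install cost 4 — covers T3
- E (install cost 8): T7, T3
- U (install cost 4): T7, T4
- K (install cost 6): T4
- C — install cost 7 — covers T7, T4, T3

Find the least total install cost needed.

7

This is an integer covering problem.
C alone covers T7, T4, T3 — every target.
Total install cost: 7.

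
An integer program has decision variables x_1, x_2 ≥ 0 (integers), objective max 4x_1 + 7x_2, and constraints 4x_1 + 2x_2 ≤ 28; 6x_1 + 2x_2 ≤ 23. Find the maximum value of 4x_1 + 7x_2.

77

Relaxing integrality, the LP optimum is 80.50 at (x_1,x_2) = (0, 11.5), which is not an integer point.
(x_1,x_2)=(0,11): 4·0+2·11=22≤28, 6·0+2·11=22≤23, objective 77.
(x_1,x_2)=(0,10): 4·0+2·10=20≤28, 6·0+2·10=20≤23, objective 70.
The best lattice point is (0,11), giving 77.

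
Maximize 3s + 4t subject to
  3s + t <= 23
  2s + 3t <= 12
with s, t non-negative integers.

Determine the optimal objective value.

18

(s,t)=(6,0): 3·6+1·0=18≤23, 2·6+3·0=12≤12, objective 18.
(s,t)=(5,0): 3·5+1·0=15≤23, 2·5+3·0=10≤12, objective 15.
No feasible integer point exceeds 18.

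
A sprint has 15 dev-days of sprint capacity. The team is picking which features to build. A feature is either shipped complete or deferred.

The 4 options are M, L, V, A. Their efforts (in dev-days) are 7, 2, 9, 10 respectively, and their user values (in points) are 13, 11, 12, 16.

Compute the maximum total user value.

Allowing fractional choices, the relaxed optimum would be about 33.6, but features are indivisible.
L + A: effort 2 + 10 = 12 ≤ 15, user value 11 + 16 = 27.
M + L: effort 7 + 2 = 9 ≤ 15, user value 13 + 11 = 24.
L + V: effort 2 + 9 = 11 ≤ 15, user value 11 + 12 = 23.
Best is L and A with total user value 27.

27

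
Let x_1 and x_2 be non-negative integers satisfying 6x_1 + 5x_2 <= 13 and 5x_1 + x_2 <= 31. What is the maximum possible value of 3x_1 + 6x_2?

12

The continuous relaxation peaks at (0, 2.6) with value 15.60; rounding to a feasible lattice point costs some objective.
(x_1,x_2)=(0,2): 6·0+5·2=10≤13, 5·0+1·2=2≤31, objective 12.
(x_1,x_2)=(1,1): 6·1+5·1=11≤13, 5·1+1·1=6≤31, objective 9.
(x_1,x_2)=(0,1): 6·0+5·1=5≤13, 5·0+1·1=1≤31, objective 6.
No feasible integer point exceeds 12.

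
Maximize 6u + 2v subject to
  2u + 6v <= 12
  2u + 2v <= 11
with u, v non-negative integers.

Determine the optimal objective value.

The continuous relaxation peaks at (5.5, 0) with value 33.00; rounding to a feasible lattice point costs some objective.
(u,v)=(5,0): 2·5+6·0=10≤12, 2·5+2·0=10≤11, objective 30.
(u,v)=(4,0): 2·4+6·0=8≤12, 2·4+2·0=8≤11, objective 24.
No feasible integer point exceeds 30.

30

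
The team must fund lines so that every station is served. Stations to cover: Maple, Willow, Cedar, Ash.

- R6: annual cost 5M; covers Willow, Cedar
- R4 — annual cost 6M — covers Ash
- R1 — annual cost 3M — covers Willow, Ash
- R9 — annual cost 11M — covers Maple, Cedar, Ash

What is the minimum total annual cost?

This is a weighted set-cover instance.
The greedy cost-per-new-station heuristic would pick R1, R6, and R9 for 19, but a cheaper cover exists.
Choose R1 and R9: together they cover Maple, Willow, Cedar, Ash — every station.
Total annual cost: 3 + 11 = 14.
No cover costs less than 14.

14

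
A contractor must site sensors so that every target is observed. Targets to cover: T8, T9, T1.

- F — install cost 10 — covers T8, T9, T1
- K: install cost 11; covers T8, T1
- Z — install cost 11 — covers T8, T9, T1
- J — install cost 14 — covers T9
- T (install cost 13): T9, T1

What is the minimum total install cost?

10

F alone covers T8, T9, T1 — every target.
Total install cost: 10.
No cover costs less than 10.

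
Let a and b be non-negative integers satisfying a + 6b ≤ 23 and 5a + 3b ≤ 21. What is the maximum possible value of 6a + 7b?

33

Relaxing integrality, the LP optimum is 37.04 at (a,b) = (2.11, 3.48), which is not an integer point.
(a,b)=(2,3): 1·2+6·3=20≤23, 5·2+3·3=19≤21, objective 33.
(a,b)=(3,2): 1·3+6·2=15≤23, 5·3+3·2=21≤21, objective 32.
(a,b)=(1,3): 1·1+6·3=19≤23, 5·1+3·3=14≤21, objective 27.
No feasible integer point exceeds 33.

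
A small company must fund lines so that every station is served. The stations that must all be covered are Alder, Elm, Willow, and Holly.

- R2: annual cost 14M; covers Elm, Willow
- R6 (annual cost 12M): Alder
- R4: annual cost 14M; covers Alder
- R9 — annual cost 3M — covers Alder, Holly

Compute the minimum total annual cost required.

17

This is a weighted set-cover instance.
Choose R2 and R9: together they cover Alder, Elm, Willow, Holly — every station.
Total annual cost: 14 + 3 = 17.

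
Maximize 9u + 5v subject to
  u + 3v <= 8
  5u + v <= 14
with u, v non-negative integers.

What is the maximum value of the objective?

28

Relaxing integrality, the LP optimum is 31.14 at (u,v) = (2.43, 1.86), which is not an integer point.
(u,v)=(2,2): 1·2+3·2=8≤8, 5·2+1·2=12≤14, objective 28.
(u,v)=(2,1): 1·2+3·1=5≤8, 5·2+1·1=11≤14, objective 23.
(u,v)=(1,2): 1·1+3·2=7≤8, 5·1+1·2=7≤14, objective 19.
(u,v)=(2,0): 1·2+3·0=2≤8, 5·2+1·0=10≤14, objective 18.
No feasible integer point exceeds 28.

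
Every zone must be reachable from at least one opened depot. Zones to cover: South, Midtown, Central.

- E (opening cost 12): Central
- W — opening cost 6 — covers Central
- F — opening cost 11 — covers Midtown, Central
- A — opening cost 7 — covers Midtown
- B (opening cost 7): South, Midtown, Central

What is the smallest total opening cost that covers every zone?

7

B alone covers South, Midtown, Central — every zone.
Total opening cost: 7.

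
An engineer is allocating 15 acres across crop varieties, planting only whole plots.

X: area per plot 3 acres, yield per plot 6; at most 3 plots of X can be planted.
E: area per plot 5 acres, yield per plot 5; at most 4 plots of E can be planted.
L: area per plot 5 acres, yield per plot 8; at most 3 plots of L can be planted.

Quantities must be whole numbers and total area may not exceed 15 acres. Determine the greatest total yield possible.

X has the best ratio (6/3); taking only X gives at most 3×6 = 18 (stopped by the supply cap of 3).
Mixing does better — 3×X and 1×L: area 14 ≤ 15, yield 3·6 + 1·8 = 26.

26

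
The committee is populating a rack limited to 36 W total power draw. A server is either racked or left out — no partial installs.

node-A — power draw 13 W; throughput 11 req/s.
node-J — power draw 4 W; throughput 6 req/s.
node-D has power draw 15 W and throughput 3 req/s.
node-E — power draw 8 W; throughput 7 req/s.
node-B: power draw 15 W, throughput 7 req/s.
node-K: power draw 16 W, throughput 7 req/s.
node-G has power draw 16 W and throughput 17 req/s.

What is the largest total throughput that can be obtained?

Take node-A, node-J, and node-G: power draw 13 + 4 + 16 = 33 ≤ 36, throughput 11 + 6 + 17 = 34.
No other feasible combination does better.

34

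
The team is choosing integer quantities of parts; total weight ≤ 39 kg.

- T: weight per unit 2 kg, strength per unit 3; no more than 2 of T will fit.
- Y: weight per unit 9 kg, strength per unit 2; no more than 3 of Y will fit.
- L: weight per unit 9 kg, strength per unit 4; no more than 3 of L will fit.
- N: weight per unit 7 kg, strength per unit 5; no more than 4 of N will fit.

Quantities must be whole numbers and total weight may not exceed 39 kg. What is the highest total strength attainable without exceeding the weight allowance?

27

T has the best ratio (3/2); taking only T gives at most 2×3 = 6 (stopped by the supply cap of 2).
Mixing does better — 1×T, 1×L, and 4×N: weight 39 ≤ 39, strength 1·3 + 1·4 + 4·5 = 27.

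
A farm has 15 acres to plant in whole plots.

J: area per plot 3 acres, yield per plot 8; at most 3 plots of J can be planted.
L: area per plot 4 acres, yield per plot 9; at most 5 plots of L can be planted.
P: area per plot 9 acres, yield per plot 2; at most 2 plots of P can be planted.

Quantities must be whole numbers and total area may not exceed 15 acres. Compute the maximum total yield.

J has the best ratio (8/3); taking only J gives at most 3×8 = 24 (stopped by the supply cap of 3).
Mixing does better — 1×J and 3×L: area 15 ≤ 15, yield 1·8 + 3·9 = 35.

35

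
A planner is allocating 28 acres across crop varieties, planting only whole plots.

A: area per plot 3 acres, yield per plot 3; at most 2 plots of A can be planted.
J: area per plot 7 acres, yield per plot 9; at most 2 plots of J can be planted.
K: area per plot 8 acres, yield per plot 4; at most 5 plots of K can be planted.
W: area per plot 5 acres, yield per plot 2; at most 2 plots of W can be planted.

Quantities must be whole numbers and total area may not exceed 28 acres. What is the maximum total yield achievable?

J has the best ratio (9/7); taking only J gives at most 2×9 = 18 (stopped by the supply cap of 2).
Mixing does better — 2×A, 2×J, and 1×K: area 28 ≤ 28, yield 2·3 + 2·9 + 1·4 = 28.

28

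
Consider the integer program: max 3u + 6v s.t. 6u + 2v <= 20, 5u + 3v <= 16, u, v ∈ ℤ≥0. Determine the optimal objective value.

30

Relaxing integrality, the LP optimum is 32.00 at (u,v) = (0, 5.33), which is not an integer point.
(u,v)=(0,5): 6·0+2·5=10≤20, 5·0+3·5=15≤16, objective 30.
(u,v)=(0,4): 6·0+2·4=8≤20, 5·0+3·4=12≤16, objective 24.
Maximum is 30 at (u,v)=(0,5).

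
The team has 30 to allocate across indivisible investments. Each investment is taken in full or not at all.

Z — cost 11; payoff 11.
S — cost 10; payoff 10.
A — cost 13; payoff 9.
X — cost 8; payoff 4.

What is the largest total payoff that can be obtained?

Take Z, S, and X: cost 11 + 10 + 8 = 29 ≤ 30, payoff 11 + 10 + 4 = 25.
No other feasible combination does better.

25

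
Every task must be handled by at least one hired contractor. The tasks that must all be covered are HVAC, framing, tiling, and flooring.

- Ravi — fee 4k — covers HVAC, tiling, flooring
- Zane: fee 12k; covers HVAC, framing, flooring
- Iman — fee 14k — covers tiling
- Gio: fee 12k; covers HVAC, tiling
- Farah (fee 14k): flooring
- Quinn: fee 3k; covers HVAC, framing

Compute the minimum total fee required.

Choose Ravi and Quinn: together they cover HVAC, framing, tiling, flooring — every task.
Total fee: 4 + 3 = 7.
No cover costs less than 7.

7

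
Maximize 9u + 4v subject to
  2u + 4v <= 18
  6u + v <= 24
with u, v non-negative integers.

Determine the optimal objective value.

The continuous relaxation peaks at (3.55, 2.73) with value 42.82; rounding to a feasible lattice point costs some objective.
(u,v)=(3,3): 2·3+4·3=18≤18, 6·3+1·3=21≤24, objective 39.
(u,v)=(3,2): 2·3+4·2=14≤18, 6·3+1·2=20≤24, objective 35.
(u,v)=(3,1): 2·3+4·1=10≤18, 6·3+1·1=19≤24, objective 31.
No feasible integer point exceeds 39.

39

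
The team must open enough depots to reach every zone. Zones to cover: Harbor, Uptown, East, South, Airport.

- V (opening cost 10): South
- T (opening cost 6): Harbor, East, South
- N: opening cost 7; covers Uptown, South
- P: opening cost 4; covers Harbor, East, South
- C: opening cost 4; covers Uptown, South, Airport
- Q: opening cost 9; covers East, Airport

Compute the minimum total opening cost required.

Choose P and C: together they cover Harbor, Uptown, East, South, Airport — every zone.
Total opening cost: 4 + 4 = 8.
No cover costs less than 8.

8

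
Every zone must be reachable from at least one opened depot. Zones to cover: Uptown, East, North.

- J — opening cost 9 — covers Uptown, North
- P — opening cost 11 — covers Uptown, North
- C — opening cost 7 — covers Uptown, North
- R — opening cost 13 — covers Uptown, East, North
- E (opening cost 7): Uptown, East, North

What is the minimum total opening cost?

E alone covers Uptown, East, North — every zone.
Total opening cost: 7.
No cover costs less than 7.

7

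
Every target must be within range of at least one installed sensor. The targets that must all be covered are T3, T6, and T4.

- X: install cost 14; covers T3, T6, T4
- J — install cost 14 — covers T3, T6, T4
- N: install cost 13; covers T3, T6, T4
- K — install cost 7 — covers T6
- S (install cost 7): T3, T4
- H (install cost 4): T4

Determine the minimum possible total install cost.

The greedy cost-per-new-target heuristic would pick S and K for 14, but a cheaper cover exists.
N alone covers T3, T6, T4 — every target.
Total install cost: 13.
No cover costs less than 13.

13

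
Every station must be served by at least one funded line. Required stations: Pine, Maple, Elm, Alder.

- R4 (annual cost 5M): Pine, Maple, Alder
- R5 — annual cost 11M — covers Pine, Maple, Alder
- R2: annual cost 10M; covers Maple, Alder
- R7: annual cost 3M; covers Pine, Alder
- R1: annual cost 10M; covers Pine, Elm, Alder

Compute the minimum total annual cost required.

15

Choose R4 and R1: together they cover Pine, Maple, Elm, Alder — every station.
Total annual cost: 5 + 10 = 15.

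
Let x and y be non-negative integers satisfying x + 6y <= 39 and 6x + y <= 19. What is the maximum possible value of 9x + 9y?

The continuous relaxation peaks at (2.14, 6.14) with value 74.57; rounding to a feasible lattice point costs some objective.
(x,y)=(2,6): 1·2+6·6=38≤39, 6·2+1·6=18≤19, objective 72.
(x,y)=(1,6): 1·1+6·6=37≤39, 6·1+1·6=12≤19, objective 63.
(x,y)=(2,5): 1·2+6·5=32≤39, 6·2+1·5=17≤19, objective 63.
Maximum is 72 at (x,y)=(2,6).

72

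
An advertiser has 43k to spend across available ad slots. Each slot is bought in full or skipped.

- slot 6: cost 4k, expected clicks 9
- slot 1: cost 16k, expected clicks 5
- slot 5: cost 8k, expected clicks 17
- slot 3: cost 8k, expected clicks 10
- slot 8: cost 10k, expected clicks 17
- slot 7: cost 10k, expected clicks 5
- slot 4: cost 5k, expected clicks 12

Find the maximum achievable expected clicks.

65

Allowing fractional choices, the relaxed optimum would be about 69.0, but ad slots are indivisible.
slot 6 + slot 5 + slot 8 + slot 7 + slot 4: cost 4 + 8 + 10 + 10 + 5 = 37 ≤ 43, expected clicks 9 + 17 + 17 + 5 + 12 = 60.
slot 5 + slot 3 + slot 8 + slot 7 + slot 4: cost 8 + 8 + 10 + 10 + 5 = 41 ≤ 43, expected clicks 17 + 10 + 17 + 5 + 12 = 61.
slot 6 + slot 5 + slot 3 + slot 8 + slot 4: cost 4 + 8 + 8 + 10 + 5 = 35 ≤ 43, expected clicks 9 + 17 + 10 + 17 + 12 = 65.
Best is slot 6, slot 5, slot 3, slot 8, and slot 4 with total expected clicks 65.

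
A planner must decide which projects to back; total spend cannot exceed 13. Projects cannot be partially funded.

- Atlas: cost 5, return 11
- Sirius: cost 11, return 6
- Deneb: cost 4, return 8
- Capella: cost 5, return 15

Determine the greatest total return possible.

Allowing fractional choices, the relaxed optimum would be about 32.0, but projects are indivisible.
Deneb + Capella: cost 4 + 5 = 9 ≤ 13, return 8 + 15 = 23.
Atlas + Capella: cost 5 + 5 = 10 ≤ 13, return 11 + 15 = 26.
Best is Atlas and Capella with total return 26.

26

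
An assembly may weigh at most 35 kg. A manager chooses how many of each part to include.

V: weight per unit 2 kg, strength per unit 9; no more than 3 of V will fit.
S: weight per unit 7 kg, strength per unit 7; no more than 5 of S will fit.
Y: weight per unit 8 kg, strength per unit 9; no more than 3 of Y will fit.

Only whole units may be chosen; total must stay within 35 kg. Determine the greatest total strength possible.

57

V has the best ratio (9/2); taking only V gives at most 3×9 = 27 (stopped by the supply cap of 3).
Mixing does better — 3×V, 3×S, and 1×Y: weight 35 ≤ 35, strength 3·9 + 3·7 + 1·9 = 57.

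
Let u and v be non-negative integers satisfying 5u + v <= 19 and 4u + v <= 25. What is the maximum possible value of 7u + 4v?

(u,v)=(0,19): 5·0+1·19=19≤19, 4·0+1·19=19≤25, objective 76.
(u,v)=(0,18): 5·0+1·18=18≤19, 4·0+1·18=18≤25, objective 72.
Maximum is 76 at (u,v)=(0,19).

76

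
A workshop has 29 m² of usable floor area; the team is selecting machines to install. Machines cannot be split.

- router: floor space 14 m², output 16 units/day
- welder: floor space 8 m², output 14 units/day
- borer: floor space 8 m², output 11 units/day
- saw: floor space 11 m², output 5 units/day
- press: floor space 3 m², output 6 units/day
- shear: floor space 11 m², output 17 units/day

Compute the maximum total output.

42

Take welder, borer, and shear: floor space 8 + 8 + 11 = 27 ≤ 29, output 14 + 11 + 17 = 42.
No other feasible combination does better.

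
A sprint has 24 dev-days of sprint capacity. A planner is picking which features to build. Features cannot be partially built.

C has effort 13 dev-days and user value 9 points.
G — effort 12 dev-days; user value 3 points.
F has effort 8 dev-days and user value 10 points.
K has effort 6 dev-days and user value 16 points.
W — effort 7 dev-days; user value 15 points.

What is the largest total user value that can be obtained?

Take F, K, and W: effort 8 + 6 + 7 = 21 ≤ 24, user value 10 + 16 + 15 = 41.
No other feasible combination does better.

41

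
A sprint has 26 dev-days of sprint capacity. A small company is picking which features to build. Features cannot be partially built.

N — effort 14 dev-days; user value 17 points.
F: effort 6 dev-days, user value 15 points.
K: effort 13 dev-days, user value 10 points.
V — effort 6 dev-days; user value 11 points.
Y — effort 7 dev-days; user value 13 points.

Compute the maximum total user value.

F + V + Y: effort 6 + 6 + 7 = 19 ≤ 26, user value 15 + 11 + 13 = 39.
N + F + V: effort 14 + 6 + 6 = 26 ≤ 26, user value 17 + 15 + 11 = 43.
Best is N, F, and V with total user value 43.

43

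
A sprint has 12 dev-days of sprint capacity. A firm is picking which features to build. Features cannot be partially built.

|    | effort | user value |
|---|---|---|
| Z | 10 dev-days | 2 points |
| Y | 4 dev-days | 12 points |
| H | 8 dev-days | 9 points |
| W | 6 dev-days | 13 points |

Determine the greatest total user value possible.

25

Allowing fractional choices, the relaxed optimum would be about 27.2, but features are indivisible.
Y + H: effort 4 + 8 = 12 ≤ 12, user value 12 + 9 = 21.
Y + W: effort 4 + 6 = 10 ≤ 12, user value 12 + 13 = 25.
Best is Y and W with total user value 25.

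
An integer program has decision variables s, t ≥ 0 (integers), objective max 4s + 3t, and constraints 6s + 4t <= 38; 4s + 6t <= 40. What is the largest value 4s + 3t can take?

The continuous relaxation peaks at (3.4, 4.4) with value 26.80; rounding to a feasible lattice point costs some objective.
(s,t)=(5,2): 6·5+4·2=38≤38, 4·5+6·2=32≤40, objective 26.
(s,t)=(4,3): 6·4+4·3=36≤38, 4·4+6·3=34≤40, objective 25.
(s,t)=(3,4): 6·3+4·4=34≤38, 4·3+6·4=36≤40, objective 24.
(s,t)=(5,1): 6·5+4·1=34≤38, 4·5+6·1=26≤40, objective 23.
No feasible integer point exceeds 26.

26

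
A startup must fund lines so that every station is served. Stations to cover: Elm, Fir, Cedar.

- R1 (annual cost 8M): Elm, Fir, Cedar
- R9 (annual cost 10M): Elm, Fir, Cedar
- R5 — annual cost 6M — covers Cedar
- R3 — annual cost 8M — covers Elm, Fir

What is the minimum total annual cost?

8

This is a weighted set-cover instance.
R1 alone covers Elm, Fir, Cedar — every station.
Total annual cost: 8.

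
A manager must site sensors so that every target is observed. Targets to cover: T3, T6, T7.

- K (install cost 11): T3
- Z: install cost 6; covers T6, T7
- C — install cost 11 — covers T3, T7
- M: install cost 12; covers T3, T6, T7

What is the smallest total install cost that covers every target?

12

This is an integer covering problem.
The greedy cost-per-new-target heuristic would pick Z and K for 17, but a cheaper cover exists.
M alone covers T3, T6, T7 — every target.
Total install cost: 12.
No cover costs less than 12.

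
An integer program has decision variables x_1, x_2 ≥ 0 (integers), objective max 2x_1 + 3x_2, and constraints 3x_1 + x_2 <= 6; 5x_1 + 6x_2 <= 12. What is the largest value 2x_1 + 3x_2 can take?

(x_1,x_2)=(0,2): 3·0+1·2=2≤6, 5·0+6·2=12≤12, objective 6.
(x_1,x_2)=(1,1): 3·1+1·1=4≤6, 5·1+6·1=11≤12, objective 5.
(x_1,x_2)=(0,1): 3·0+1·1=1≤6, 5·0+6·1=6≤12, objective 3.
The best lattice point is (0,2), giving 6.

6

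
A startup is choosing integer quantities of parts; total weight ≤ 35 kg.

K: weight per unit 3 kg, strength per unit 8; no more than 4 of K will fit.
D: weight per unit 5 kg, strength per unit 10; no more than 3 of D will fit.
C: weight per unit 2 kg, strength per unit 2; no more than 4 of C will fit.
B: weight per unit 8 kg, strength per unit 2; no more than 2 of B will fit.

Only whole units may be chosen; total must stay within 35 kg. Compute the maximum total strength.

Take 4×K, 3×D, and 4×C: weight 35 ≤ 35, strength 4·8 + 3·10 + 4·2 = 70.
K has the best ratio (8/3) and is taken to its limit of 4; remaining capacity is filled optimally with the others.

70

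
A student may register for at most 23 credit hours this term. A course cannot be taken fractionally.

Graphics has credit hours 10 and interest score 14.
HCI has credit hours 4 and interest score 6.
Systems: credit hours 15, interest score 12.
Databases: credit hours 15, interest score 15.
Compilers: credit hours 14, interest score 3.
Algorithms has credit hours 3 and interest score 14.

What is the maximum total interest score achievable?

35

Graphics + HCI + Algorithms: credit hours 10 + 4 + 3 = 17 ≤ 23, interest score 14 + 6 + 14 = 34.
HCI + Databases + Algorithms: credit hours 4 + 15 + 3 = 22 ≤ 23, interest score 6 + 15 + 14 = 35.
HCI + Systems + Algorithms: credit hours 4 + 15 + 3 = 22 ≤ 23, interest score 6 + 12 + 14 = 32.
Best is HCI, Databases, and Algorithms with total interest score 35.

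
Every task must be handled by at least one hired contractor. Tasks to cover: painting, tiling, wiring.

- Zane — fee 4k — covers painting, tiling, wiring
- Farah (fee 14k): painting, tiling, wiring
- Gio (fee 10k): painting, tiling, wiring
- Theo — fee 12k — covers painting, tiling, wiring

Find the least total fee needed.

Zane alone covers painting, tiling, wiring — every task.
Total fee: 4.

4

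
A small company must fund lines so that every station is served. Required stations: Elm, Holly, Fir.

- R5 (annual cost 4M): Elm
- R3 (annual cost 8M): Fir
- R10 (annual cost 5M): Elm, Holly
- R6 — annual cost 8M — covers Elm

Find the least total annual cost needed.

This is an integer covering problem.
Choose R3 and R10: together they cover Elm, Holly, Fir — every station.
Total annual cost: 8 + 5 = 13.
No cover costs less than 13.

13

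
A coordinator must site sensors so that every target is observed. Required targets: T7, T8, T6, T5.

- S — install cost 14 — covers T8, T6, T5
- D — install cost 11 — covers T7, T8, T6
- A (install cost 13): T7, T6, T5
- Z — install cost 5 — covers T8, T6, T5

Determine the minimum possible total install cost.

16

Choose D and Z: together they cover T7, T8, T6, T5 — every target.
Total install cost: 11 + 5 = 16.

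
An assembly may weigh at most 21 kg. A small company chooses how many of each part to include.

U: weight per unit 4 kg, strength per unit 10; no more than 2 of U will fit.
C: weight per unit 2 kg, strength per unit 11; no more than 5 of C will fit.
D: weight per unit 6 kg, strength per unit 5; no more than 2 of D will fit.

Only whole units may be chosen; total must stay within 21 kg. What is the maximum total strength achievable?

75

This is a bounded integer knapsack.
Take 2×U and 5×C: weight 18 ≤ 21, strength 2·10 + 5·11 = 75.
C has the best ratio (11/2) and is taken to its limit of 5; remaining capacity is filled optimally with the others.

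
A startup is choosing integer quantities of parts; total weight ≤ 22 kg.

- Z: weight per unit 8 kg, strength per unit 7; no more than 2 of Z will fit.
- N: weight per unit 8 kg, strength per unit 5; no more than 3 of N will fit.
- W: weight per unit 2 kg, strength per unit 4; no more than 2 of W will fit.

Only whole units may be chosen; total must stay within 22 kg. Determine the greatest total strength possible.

W has the best ratio (4/2); taking only W gives at most 2×4 = 8 (stopped by the supply cap of 2).
Mixing does better — 2×Z and 2×W: weight 20 ≤ 22, strength 2·7 + 2·4 = 22.

22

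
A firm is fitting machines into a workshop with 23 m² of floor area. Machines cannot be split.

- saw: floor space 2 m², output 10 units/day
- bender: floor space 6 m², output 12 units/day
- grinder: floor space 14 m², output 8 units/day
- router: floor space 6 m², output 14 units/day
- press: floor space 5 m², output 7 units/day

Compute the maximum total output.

Allowing fractional choices, the relaxed optimum would be about 45.3, but machines are indivisible.
saw + bender + router: floor space 2 + 6 + 6 = 14 ≤ 23, output 10 + 12 + 14 = 36.
saw + bender + router + press: floor space 2 + 6 + 6 + 5 = 19 ≤ 23, output 10 + 12 + 14 + 7 = 43.
bender + router + press: floor space 6 + 6 + 5 = 17 ≤ 23, output 12 + 14 + 7 = 33.
Best is saw, bender, router, and press with total output 43.

43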